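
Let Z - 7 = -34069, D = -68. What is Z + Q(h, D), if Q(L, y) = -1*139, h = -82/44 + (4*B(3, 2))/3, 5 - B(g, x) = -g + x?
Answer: -34201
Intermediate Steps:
B(g, x) = 5 + g - x (B(g, x) = 5 - (-g + x) = 5 - (x - g) = 5 + (g - x) = 5 + g - x)
h = 135/22 (h = -82/44 + (4*(5 + 3 - 1*2))/3 = -82*1/44 + (4*(5 + 3 - 2))*(1/3) = -41/22 + (4*6)*(1/3) = -41/22 + 24*(1/3) = -41/22 + 8 = 135/22 ≈ 6.1364)
Z = -34062 (Z = 7 - 34069 = -34062)
Q(L, y) = -139
Z + Q(h, D) = -34062 - 139 = -34201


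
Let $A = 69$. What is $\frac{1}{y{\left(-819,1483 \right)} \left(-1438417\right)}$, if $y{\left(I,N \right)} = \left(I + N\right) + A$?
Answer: $- \frac{1}{1054359661} \approx -9.4844 \cdot 10^{-10}$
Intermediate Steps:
$y{\left(I,N \right)} = 69 + I + N$ ($y{\left(I,N \right)} = \left(I + N\right) + 69 = 69 + I + N$)
$\frac{1}{y{\left(-819,1483 \right)} \left(-1438417\right)} = \frac{1}{\left(69 - 819 + 1483\right) \left(-1438417\right)} = \frac{1}{733} \left(- \frac{1}{1438417}\right) = - \frac{1}{1054359661}$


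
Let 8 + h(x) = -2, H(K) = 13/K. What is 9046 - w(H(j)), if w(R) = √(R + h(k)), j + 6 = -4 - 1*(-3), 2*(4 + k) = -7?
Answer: 9046 - I*√581/7 ≈ 9046.0 - 3.4434*I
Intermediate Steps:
k = -15/2 (k = -4 + (½)*(-7) = -4 - 7/2 = -15/2 ≈ -7.5000)
j = -7 (j = -6 + (-4 - 1*(-3)) = -6 + (-4 + 3) = -6 - 1 = -7)
h(x) = -10 (h(x) = -8 - 2 = -10)
w(R) = √(-10 + R) (w(R) = √(R - 10) = √(-10 + R))
9046 - w(H(j)) = 9046 - √(-10 + 13/(-7)) = 9046 - √(-10 + 13*(-⅐)) = 9046 - √(-10 - 13/7) = 9046 - √(-83/7) = 9046 - I*√581/7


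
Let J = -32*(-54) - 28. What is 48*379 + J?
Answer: 19892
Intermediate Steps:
J = 1700 (J = 1728 - 28 = 1700)
48*379 + J = 48*379 + 1700 = 18192 + 1700 = 19892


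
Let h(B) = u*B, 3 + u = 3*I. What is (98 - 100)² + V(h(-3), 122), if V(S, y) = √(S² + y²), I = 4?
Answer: 4 + √15613 ≈ 128.95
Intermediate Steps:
u = 9 (u = -3 + 3*4 = -3 + 12 = 9)
h(B) = 9*B
(98 - 100)² + V(h(-3), 122) = (98 - 100)² + √((9*(-3))² + 122²) = (-2)² + √((-27)² + 14884) = 4 + √(729 + 14884) = 4 + √15613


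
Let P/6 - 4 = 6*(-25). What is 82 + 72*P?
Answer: -62990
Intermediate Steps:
P = -876 (P = 24 + 6*(6*(-25)) = 24 + 6*(-150) = 24 - 900 = -876)
82 + 72*P = 82 + 72*(-876) = 82 - 63072 = -62990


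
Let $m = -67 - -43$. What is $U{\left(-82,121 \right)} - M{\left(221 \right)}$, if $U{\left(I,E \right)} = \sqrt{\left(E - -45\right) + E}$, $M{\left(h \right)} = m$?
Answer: $24 + \sqrt{287} \approx 40.941$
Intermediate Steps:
$m = -24$ ($m = -67 + 43 = -24$)
$M{\left(h \right)} = -24$
$U{\left(I,E \right)} = \sqrt{45 + 2 E}$ ($U{\left(I,E \right)} = \sqrt{\left(E + 45\right) + E} = \sqrt{\left(45 + E\right) + E} = \sqrt{45 + 2 E}$)
$U{\left(-82,121 \right)} - M{\left(221 \right)} = \sqrt{45 + 2 \cdot 121} - -24 = \sqrt{45 + 242} + 24 = \sqrt{287} + 24 = 24 + \sqrt{287}$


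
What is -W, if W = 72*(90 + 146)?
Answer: -16992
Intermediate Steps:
W = 16992 (W = 72*236 = 16992)
-W = -1*16992 = -16992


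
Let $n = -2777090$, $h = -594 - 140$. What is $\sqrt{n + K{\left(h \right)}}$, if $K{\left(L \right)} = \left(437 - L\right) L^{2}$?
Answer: $\sqrt{628106186} \approx 25062.0$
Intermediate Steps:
$h = -734$ ($h = -594 - 140 = -734$)
$K{\left(L \right)} = L^{2} \left(437 - L\right)$
$\sqrt{n + K{\left(h \right)}} = \sqrt{-2777090 + \left(-734\right)^{2} \left(437 - -734\right)} = \sqrt{-2777090 + 538756 \left(437 + 734\right)} = \sqrt{-2777090 + 538756 \cdot 1171} = \sqrt{-2777090 + 630883276} = \sqrt{628106186}$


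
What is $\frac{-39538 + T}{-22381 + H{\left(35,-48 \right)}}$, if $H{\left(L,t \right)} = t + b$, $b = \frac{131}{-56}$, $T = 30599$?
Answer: $\frac{500584}{1256155} \approx 0.3985$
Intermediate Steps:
$b = - \frac{131}{56}$ ($b = 131 \left(- \frac{1}{56}\right) = - \frac{131}{56} \approx -2.3393$)
$H{\left(L,t \right)} = - \frac{131}{56} + t$ ($H{\left(L,t \right)} = t - \frac{131}{56} = - \frac{131}{56} + t$)
$\frac{-39538 + T}{-22381 + H{\left(35,-48 \right)}} = \frac{-39538 + 30599}{-22381 - \frac{2819}{56}} = - \frac{8939}{-22381 - \frac{2819}{56}} = - \frac{8939}{- \frac{1256155}{56}} = \left(-8939\right) \left(- \frac{56}{1256155}\right) = \frac{500584}{1256155}$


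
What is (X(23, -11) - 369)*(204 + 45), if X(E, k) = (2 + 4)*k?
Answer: -108315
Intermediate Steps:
X(E, k) = 6*k
(X(23, -11) - 369)*(204 + 45) = (6*(-11) - 369)*(204 + 45) = (-66 - 369)*249 = -435*249 = -108315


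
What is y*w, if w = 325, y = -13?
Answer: -4225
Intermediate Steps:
y*w = -13*325 = -4225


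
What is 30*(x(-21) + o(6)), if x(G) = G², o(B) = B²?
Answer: 14310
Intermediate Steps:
30*(x(-21) + o(6)) = 30*((-21)² + 6²) = 30*(441 + 36) = 30*477 = 14310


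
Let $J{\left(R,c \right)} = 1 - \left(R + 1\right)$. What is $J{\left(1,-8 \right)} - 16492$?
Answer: $-16493$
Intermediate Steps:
$J{\left(R,c \right)} = - R$ ($J{\left(R,c \right)} = 1 - \left(1 + R\right) = - R$)
$J{\left(1,-8 \right)} - 16492 = \left(-1\right) 1 - 16492 = -1 - 16492 = -16493$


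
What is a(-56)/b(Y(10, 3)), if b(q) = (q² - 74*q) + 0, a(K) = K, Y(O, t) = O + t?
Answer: 56/793 ≈ 0.070618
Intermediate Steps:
b(q) = q² - 74*q
a(-56)/b(Y(10, 3)) = -56*1/((-74 + (10 + 3))*(10 + 3)) = -56*1/(13*(-74 + 13)) = -56/(13*(-61)) = -56/(-793) = -56*(-1/793) = 56/793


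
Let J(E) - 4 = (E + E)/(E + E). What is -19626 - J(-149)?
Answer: -19631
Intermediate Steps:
J(E) = 5 (J(E) = 4 + (E + E)/(E + E) = 4 + (2*E)/((2*E)) = 4 + (2*E)*(1/(2*E)) = 4 + 1 = 5)
-19626 - J(-149) = -19626 - 1*5 = -19626 - 5 = -19631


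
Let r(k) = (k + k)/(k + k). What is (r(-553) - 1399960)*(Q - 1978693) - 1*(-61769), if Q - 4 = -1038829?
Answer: 4224401543531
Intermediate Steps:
Q = -1038825 (Q = 4 - 1038829 = -1038825)
r(k) = 1 (r(k) = (2*k)/((2*k)) = (2*k)*(1/(2*k)) = 1)
(r(-553) - 1399960)*(Q - 1978693) - 1*(-61769) = (1 - 1399960)*(-1038825 - 1978693) - 1*(-61769) = -1399959*(-3017518) + 61769 = 4224401481762 + 61769 = 4224401543531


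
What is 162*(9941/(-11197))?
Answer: -1610442/11197 ≈ -143.83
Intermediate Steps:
162*(9941/(-11197)) = 162*(9941*(-1/11197)) = 162*(-9941/11197) = -1610442/11197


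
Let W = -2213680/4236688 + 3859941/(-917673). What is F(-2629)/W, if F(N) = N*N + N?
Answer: -46634561793192813/31918055698 ≈ -1.4611e+6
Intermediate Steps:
W = -383016668376/80997795563 (W = -2213680*1/4236688 + 3859941*(-1/917673) = -138355/264793 - 1286647/305891 = -383016668376/80997795563 ≈ -4.7287)
F(N) = N + N² (F(N) = N² + N = N + N²)
F(-2629)/W = (-2629*(1 - 2629))/(-383016668376/80997795563) = -2629*(-2628)*(-80997795563/383016668376) = 6909012*(-80997795563/383016668376) = -46634561793192813/31918055698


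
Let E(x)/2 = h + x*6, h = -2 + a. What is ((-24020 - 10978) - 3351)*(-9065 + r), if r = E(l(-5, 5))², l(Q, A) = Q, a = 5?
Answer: 235808001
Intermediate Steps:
h = 3 (h = -2 + 5 = 3)
E(x) = 6 + 12*x (E(x) = 2*(3 + x*6) = 2*(3 + 6*x) = 6 + 12*x)
r = 2916 (r = (6 + 12*(-5))² = (6 - 60)² = (-54)² = 2916)
((-24020 - 10978) - 3351)*(-9065 + r) = ((-24020 - 10978) - 3351)*(-9065 + 2916) = (-34998 - 3351)*(-6149) = -38349*(-6149) = 235808001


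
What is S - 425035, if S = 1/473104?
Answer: -201085758639/473104 ≈ -4.2504e+5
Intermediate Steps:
S = 1/473104 ≈ 2.1137e-6
S - 425035 = 1/473104 - 425035 = -201085758639/473104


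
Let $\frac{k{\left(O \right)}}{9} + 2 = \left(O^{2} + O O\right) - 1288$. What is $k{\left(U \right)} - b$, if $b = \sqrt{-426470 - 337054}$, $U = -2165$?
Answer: $84358440 - 6 i \sqrt{21209} \approx 8.4358 \cdot 10^{7} - 873.8 i$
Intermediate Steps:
$k{\left(O \right)} = -11610 + 18 O^{2}$ ($k{\left(O \right)} = -18 + 9 \left(\left(O^{2} + O O\right) - 1288\right) = -18 + 9 \left(\left(O^{2} + O^{2}\right) - 1288\right) = -18 + 9 \left(2 O^{2} - 1288\right) = -18 + 9 \left(-1288 + 2 O^{2}\right) = -18 + \left(-11592 + 18 O^{2}\right) = -11610 + 18 O^{2}$)
$b = 6 i \sqrt{21209}$ ($b = \sqrt{-763524} = 6 i \sqrt{21209} \approx 873.8 i$)
$k{\left(U \right)} - b = \left(-11610 + 18 \left(-2165\right)^{2}\right) - 6 i \sqrt{21209} = \left(-11610 + 18 \cdot 4687225\right) - 6 i \sqrt{21209} = \left(-11610 + 84370050\right) - 6 i \sqrt{21209} = 84358440 - 6 i \sqrt{21209}$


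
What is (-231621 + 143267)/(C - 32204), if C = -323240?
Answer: 44177/177722 ≈ 0.24857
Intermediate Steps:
(-231621 + 143267)/(C - 32204) = (-231621 + 143267)/(-323240 - 32204) = -88354/(-355444) = -88354*(-1/355444) = 44177/177722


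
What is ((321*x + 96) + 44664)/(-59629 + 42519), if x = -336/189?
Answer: -66284/25665 ≈ -2.5827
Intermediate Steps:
x = -16/9 (x = -336*1/189 = -16/9 ≈ -1.7778)
((321*x + 96) + 44664)/(-59629 + 42519) = ((321*(-16/9) + 96) + 44664)/(-59629 + 42519) = ((-1712/3 + 96) + 44664)/(-17110) = (-1424/3 + 44664)*(-1/17110) = (132568/3)*(-1/17110) = -66284/25665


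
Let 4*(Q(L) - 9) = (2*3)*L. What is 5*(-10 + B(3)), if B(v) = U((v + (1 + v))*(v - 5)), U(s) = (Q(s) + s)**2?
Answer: 3330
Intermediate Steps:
Q(L) = 9 + 3*L/2 (Q(L) = 9 + ((2*3)*L)/4 = 9 + (6*L)/4 = 9 + 3*L/2)
U(s) = (9 + 5*s/2)**2 (U(s) = ((9 + 3*s/2) + s)**2 = (9 + 5*s/2)**2)
B(v) = (18 + 5*(1 + 2*v)*(-5 + v))**2/4 (B(v) = (18 + 5*((v + (1 + v))*(v - 5)))**2/4 = (18 + 5*((1 + 2*v)*(-5 + v)))**2/4 = (18 + 5*(1 + 2*v)*(-5 + v))**2/4)
5*(-10 + B(3)) = 5*(-10 + (-7 - 45*3 + 10*3**2)**2/4) = 5*(-10 + (-7 - 135 + 10*9)**2/4) = 5*(-10 + (-7 - 135 + 90)**2/4) = 5*(-10 + (1/4)*(-52)**2) = 5*(-10 + (1/4)*2704) = 5*(-10 + 676) = 5*666 = 3330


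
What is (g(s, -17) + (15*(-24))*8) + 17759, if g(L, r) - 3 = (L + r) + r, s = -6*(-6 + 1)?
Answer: 14878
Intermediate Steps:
s = 30 (s = -6*(-5) = 30)
g(L, r) = 3 + L + 2*r (g(L, r) = 3 + ((L + r) + r) = 3 + (L + 2*r) = 3 + L + 2*r)
(g(s, -17) + (15*(-24))*8) + 17759 = ((3 + 30 + 2*(-17)) + (15*(-24))*8) + 17759 = ((3 + 30 - 34) - 360*8) + 17759 = (-1 - 2880) + 17759 = -2881 + 17759 = 14878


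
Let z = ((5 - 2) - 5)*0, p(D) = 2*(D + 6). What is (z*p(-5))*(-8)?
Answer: 0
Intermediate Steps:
p(D) = 12 + 2*D (p(D) = 2*(6 + D) = 12 + 2*D)
z = 0 (z = (3 - 5)*0 = -2*0 = 0)
(z*p(-5))*(-8) = (0*(12 + 2*(-5)))*(-8) = (0*(12 - 10))*(-8) = (0*2)*(-8) = 0*(-8) = 0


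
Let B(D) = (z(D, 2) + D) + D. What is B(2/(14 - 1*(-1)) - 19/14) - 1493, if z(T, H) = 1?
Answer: -156917/105 ≈ -1494.4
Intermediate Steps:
B(D) = 1 + 2*D (B(D) = (1 + D) + D = 1 + 2*D)
B(2/(14 - 1*(-1)) - 19/14) - 1493 = (1 + 2*(2/(14 - 1*(-1)) - 19/14)) - 1493 = (1 + 2*(2/(14 + 1) - 19*1/14)) - 1493 = (1 + 2*(2/15 - 19/14)) - 1493 = (1 + 2*(-257/210)) - 1493 = (1 - 257/105) - 1493 = -152/105 - 1493 = -156917/105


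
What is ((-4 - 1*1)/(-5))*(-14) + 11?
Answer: -3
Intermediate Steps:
((-4 - 1*1)/(-5))*(-14) + 11 = ((-4 - 1)*(-⅕))*(-14) + 11 = -5*(-⅕)*(-14) + 11 = 1*(-14) + 11 = -14 + 11 = -3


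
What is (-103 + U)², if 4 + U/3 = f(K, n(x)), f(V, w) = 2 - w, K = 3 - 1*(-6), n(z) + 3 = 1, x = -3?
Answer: 10609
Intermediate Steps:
n(z) = -2 (n(z) = -3 + 1 = -2)
K = 9 (K = 3 + 6 = 9)
U = 0 (U = -12 + 3*(2 - 1*(-2)) = -12 + 3*(2 + 2) = -12 + 3*4 = -12 + 12 = 0)
(-103 + U)² = (-103 + 0)² = (-103)² = 10609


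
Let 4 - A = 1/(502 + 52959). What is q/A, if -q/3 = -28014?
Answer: 213950922/10183 ≈ 21011.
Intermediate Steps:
q = 84042 (q = -3*(-28014) = 84042)
A = 213843/53461 (A = 4 - 1/(502 + 52959) = 4 - 1/53461 = 213843/53461 ≈ 4.0000)
q/A = 84042/(213843/53461) = 84042*(53461/213843) = 213950922/10183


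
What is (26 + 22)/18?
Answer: 8/3 ≈ 2.6667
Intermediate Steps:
(26 + 22)/18 = 48*(1/18) = 8/3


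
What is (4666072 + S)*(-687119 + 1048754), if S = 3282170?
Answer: 2874362495670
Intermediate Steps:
(4666072 + S)*(-687119 + 1048754) = (4666072 + 3282170)*(-687119 + 1048754) = 7948242*361635 = 2874362495670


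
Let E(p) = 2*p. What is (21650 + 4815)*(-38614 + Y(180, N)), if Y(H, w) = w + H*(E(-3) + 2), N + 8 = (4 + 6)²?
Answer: -1038539530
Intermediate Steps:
N = 92 (N = -8 + (4 + 6)² = -8 + 10² = -8 + 100 = 92)
Y(H, w) = w - 4*H (Y(H, w) = w + H*(2*(-3) + 2) = w + H*(-6 + 2) = w + H*(-4) = w - 4*H)
(21650 + 4815)*(-38614 + Y(180, N)) = (21650 + 4815)*(-38614 + (92 - 4*180)) = 26465*(-38614 + (92 - 720)) = 26465*(-38614 - 628) = 26465*(-39242) = -1038539530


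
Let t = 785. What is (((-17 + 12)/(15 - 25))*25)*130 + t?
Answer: 2410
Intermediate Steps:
(((-17 + 12)/(15 - 25))*25)*130 + t = (((-17 + 12)/(15 - 25))*25)*130 + 785 = (-5/(-10)*25)*130 + 785 = (-5*(-⅒)*25)*130 + 785 = ((½)*25)*130 + 785 = (25/2)*130 + 785 = 1625 + 785 = 2410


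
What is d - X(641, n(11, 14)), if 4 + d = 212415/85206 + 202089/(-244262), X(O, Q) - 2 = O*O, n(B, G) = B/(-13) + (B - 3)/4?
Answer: -712632264027814/1734382331 ≈ -4.1089e+5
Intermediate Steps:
n(B, G) = -¾ + 9*B/52 (n(B, G) = B*(-1/13) + (-3 + B)*(¼) = -B/13 + (-¾ + B/4) = -¾ + 9*B/52)
X(O, Q) = 2 + O² (X(O, Q) = 2 + O*O = 2 + O²)
d = -4048719541/1734382331 (d = -4 + (212415/85206 + 202089/(-244262)) = -4 + (212415*(1/85206) + 202089*(-1/244262)) = -4 + (70805/28402 - 202089/244262) = -4 + 2888809783/1734382331 = -4048719541/1734382331 ≈ -2.3344)
d - X(641, n(11, 14)) = -4048719541/1734382331 - (2 + 641²) = -4048719541/1734382331 - (2 + 410881) = -4048719541/1734382331 - 1*410883 = -4048719541/1734382331 - 410883 = -712632264027814/1734382331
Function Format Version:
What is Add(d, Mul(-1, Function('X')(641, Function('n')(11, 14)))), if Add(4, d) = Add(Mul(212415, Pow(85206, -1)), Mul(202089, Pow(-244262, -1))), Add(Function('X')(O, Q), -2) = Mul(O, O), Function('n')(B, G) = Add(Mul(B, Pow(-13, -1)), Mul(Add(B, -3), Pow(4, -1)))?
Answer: Rational(-712632264027814, 1734382331) ≈ -4.1089e+5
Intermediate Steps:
Function('n')(B, G) = Add(Rational(-3, 4), Mul(Rational(9, 52), B)) (Function('n')(B, G) = Add(Mul(B, Rational(-1, 13)), Mul(Add(-3, B), Rational(1, 4))) = Add(Mul(Rational(-1, 13), B), Add(Rational(-3, 4), Mul(Rational(1, 4), B))) = Add(Rational(-3, 4), Mul(Rational(9, 52), B)))
Function('X')(O, Q) = Add(2, Pow(O, 2)) (Function('X')(O, Q) = Add(2, Mul(O, O)) = Add(2, Pow(O, 2)))
d = Rational(-4048719541, 1734382331) (d = Add(-4, Add(Mul(212415, Pow(85206, -1)), Mul(202089, Pow(-244262, -1)))) = Add(-4, Add(Mul(212415, Rational(1, 85206)), Mul(202089, Rational(-1, 244262)))) = Add(-4, Add(Rational(70805, 28402), Rational(-202089, 244262))) = Add(-4, Rational(2888809783, 1734382331)) = Rational(-4048719541, 1734382331) ≈ -2.3344)
Add(d, Mul(-1, Function('X')(641, Function('n')(11, 14)))) = Add(Rational(-4048719541, 1734382331), Mul(-1, Add(2, Pow(641, 2)))) = Add(Rational(-4048719541, 1734382331), Mul(-1, Add(2, 410881))) = Add(Rational(-4048719541, 1734382331), Mul(-1, 410883)) = Add(Rational(-4048719541, 1734382331), -410883) = Rational(-712632264027814, 1734382331)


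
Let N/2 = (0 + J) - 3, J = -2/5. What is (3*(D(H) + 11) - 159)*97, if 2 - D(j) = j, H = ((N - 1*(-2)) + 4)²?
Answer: -295656/25 ≈ -11826.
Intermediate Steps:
J = -⅖ (J = -2*⅕ = -⅖ ≈ -0.40000)
N = -34/5 (N = 2*((0 - ⅖) - 3) = 2*(-⅖ - 3) = 2*(-17/5) = -34/5 ≈ -6.8000)
H = 16/25 (H = ((-34/5 - 1*(-2)) + 4)² = ((-34/5 + 2) + 4)² = (-24/5 + 4)² = (-⅘)² = 16/25 ≈ 0.64000)
D(j) = 2 - j
(3*(D(H) + 11) - 159)*97 = (3*((2 - 1*16/25) + 11) - 159)*97 = (3*((2 - 16/25) + 11) - 159)*97 = (3*(34/25 + 11) - 159)*97 = (3*(309/25) - 159)*97 = (927/25 - 159)*97 = -3048/25*97 = -295656/25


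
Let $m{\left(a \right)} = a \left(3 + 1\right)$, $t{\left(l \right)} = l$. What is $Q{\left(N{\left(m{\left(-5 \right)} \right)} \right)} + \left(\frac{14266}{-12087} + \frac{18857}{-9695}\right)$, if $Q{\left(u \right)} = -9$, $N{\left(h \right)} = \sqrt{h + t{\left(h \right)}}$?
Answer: $- \frac{1420884614}{117183465} \approx -12.125$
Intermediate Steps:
$m{\left(a \right)} = 4 a$ ($m{\left(a \right)} = a 4 = 4 a$)
$N{\left(h \right)} = \sqrt{2} \sqrt{h}$ ($N{\left(h \right)} = \sqrt{h + h} = \sqrt{2 h} = \sqrt{2} \sqrt{h}$)
$Q{\left(N{\left(m{\left(-5 \right)} \right)} \right)} + \left(\frac{14266}{-12087} + \frac{18857}{-9695}\right) = -9 + \left(\frac{14266}{-12087} + \frac{18857}{-9695}\right) = -9 + \left(14266 \left(- \frac{1}{12087}\right) + 18857 \left(- \frac{1}{9695}\right)\right) = -9 - \frac{366233429}{117183465} = - \frac{1420884614}{117183465}$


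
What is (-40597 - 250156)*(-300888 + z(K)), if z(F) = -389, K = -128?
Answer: 87597191581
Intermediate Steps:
(-40597 - 250156)*(-300888 + z(K)) = (-40597 - 250156)*(-300888 - 389) = -290753*(-301277) = 87597191581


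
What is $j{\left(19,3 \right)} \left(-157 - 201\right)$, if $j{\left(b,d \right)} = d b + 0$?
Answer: $-20406$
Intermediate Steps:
$j{\left(b,d \right)} = b d$ ($j{\left(b,d \right)} = b d + 0 = b d$)
$j{\left(19,3 \right)} \left(-157 - 201\right) = 19 \cdot 3 \left(-157 - 201\right) = 57 \left(-358\right) = -20406$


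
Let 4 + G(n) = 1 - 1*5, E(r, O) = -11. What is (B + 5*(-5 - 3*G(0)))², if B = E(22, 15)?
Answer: 7056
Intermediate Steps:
G(n) = -8 (G(n) = -4 + (1 - 1*5) = -4 + (1 - 5) = -4 - 4 = -8)
B = -11
(B + 5*(-5 - 3*G(0)))² = (-11 + 5*(-5 - 3*(-8)))² = (-11 + 5*(-5 + 24))² = (-11 + 5*19)² = (-11 + 95)² = 84² = 7056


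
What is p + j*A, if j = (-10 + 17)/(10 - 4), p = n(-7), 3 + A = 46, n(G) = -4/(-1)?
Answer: 325/6 ≈ 54.167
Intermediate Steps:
n(G) = 4 (n(G) = -4*(-1) = 4)
A = 43 (A = -3 + 46 = 43)
p = 4
j = 7/6 ≈ 1.1667
p + j*A = 4 + (7/6)*43 = 4 + 301/6 = 325/6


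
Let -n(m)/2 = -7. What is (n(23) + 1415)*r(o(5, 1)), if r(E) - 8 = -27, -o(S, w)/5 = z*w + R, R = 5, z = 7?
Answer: -27151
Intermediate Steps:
o(S, w) = -25 - 35*w (o(S, w) = -5*(7*w + 5) = -5*(5 + 7*w) = -25 - 35*w)
r(E) = -19 (r(E) = 8 - 27 = -19)
n(m) = 14 (n(m) = -2*(-7) = 14)
(n(23) + 1415)*r(o(5, 1)) = (14 + 1415)*(-19) = 1429*(-19) = -27151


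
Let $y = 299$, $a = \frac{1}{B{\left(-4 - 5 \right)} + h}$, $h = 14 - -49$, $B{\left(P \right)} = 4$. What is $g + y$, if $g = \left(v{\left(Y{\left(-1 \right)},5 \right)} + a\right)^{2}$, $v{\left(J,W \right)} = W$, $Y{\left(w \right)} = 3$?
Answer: $\frac{1455107}{4489} \approx 324.15$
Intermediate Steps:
$h = 63$ ($h = 14 + 49 = 63$)
$a = \frac{1}{67}$ ($a = \frac{1}{4 + 63} = \frac{1}{67} \approx 0.014925$)
$g = \frac{112896}{4489}$ ($g = \left(5 + \frac{1}{67}\right)^{2} = \left(\frac{336}{67}\right)^{2} = \frac{112896}{4489} \approx 25.149$)
$g + y = \frac{112896}{4489} + 299 = \frac{1455107}{4489}$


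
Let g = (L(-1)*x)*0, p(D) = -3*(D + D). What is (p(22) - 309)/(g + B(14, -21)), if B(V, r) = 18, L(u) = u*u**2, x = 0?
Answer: -49/2 ≈ -24.500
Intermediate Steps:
p(D) = -6*D
L(u) = u**3
g = 0 (g = ((-1)**3*0)*0 = -1*0*0 = 0*0 = 0)
(p(22) - 309)/(g + B(14, -21)) = (-6*22 - 309)/(0 + 18) = (-132 - 309)/18 = -441*1/18 = -49/2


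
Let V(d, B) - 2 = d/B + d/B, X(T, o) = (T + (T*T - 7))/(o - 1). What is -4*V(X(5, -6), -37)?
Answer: -2256/259 ≈ -8.7104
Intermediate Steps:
X(T, o) = (-7 + T + T²)/(-1 + o) (X(T, o) = (T + (T² - 7))/(-1 + o) = (T + (-7 + T²))/(-1 + o) = (-7 + T + T²)/(-1 + o))
V(d, B) = 2 + 2*d/B (V(d, B) = 2 + (d/B + d/B) = 2 + 2*d/B)
-4*V(X(5, -6), -37) = -4*(2 + 2*((-7 + 5 + 5²)/(-1 - 6))/(-37)) = -4*(2 + 2*((-7 + 5 + 25)/(-7))*(-1/37)) = -4*(2 + 2*(-⅐*23)*(-1/37)) = -4*(2 + 2*(-23/7)*(-1/37)) = -4*(2 + 46/259) = -4*564/259 = -2256/259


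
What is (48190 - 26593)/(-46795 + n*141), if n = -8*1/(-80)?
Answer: -215970/467809 ≈ -0.46166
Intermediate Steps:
n = 1/10 (n = -8*(-1/80) = 1/10 ≈ 0.10000)
(48190 - 26593)/(-46795 + n*141) = (48190 - 26593)/(-46795 + (1/10)*141) = 21597/(-46795 + 141/10) = 21597/(-467809/10) = 21597*(-10/467809) = -215970/467809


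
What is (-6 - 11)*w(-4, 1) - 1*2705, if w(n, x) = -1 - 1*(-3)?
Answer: -2739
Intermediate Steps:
w(n, x) = 2 (w(n, x) = -1 + 3 = 2)
(-6 - 11)*w(-4, 1) - 1*2705 = (-6 - 11)*2 - 1*2705 = -17*2 - 2705 = -34 - 2705 = -2739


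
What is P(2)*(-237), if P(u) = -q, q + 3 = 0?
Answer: -711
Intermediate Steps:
q = -3 (q = -3 + 0 = -3)
P(u) = 3 (P(u) = -1*(-3) = 3)
P(2)*(-237) = 3*(-237) = -711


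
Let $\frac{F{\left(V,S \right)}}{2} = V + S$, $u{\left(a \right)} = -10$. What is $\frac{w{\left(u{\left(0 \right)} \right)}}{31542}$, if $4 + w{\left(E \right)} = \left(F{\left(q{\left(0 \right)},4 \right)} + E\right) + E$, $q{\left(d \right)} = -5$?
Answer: $- \frac{13}{15771} \approx -0.0008243$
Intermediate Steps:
$F{\left(V,S \right)} = 2 S + 2 V$ ($F{\left(V,S \right)} = 2 \left(V + S\right) = 2 \left(S + V\right) = 2 S + 2 V$)
$w{\left(E \right)} = -6 + 2 E$ ($w{\left(E \right)} = -4 + \left(\left(\left(2 \cdot 4 + 2 \left(-5\right)\right) + E\right) + E\right) = -4 + \left(\left(\left(8 - 10\right) + E\right) + E\right) = -4 + \left(\left(-2 + E\right) + E\right) = -4 + \left(-2 + 2 E\right) = -6 + 2 E$)
$\frac{w{\left(u{\left(0 \right)} \right)}}{31542} = \frac{-6 + 2 \left(-10\right)}{31542} = \left(-6 - 20\right) \frac{1}{31542} = \left(-26\right) \frac{1}{31542} = - \frac{13}{15771}$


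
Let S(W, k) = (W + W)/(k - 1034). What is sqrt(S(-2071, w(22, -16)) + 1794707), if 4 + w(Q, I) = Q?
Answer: sqrt(115787579829)/254 ≈ 1339.7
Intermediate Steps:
w(Q, I) = -4 + Q
S(W, k) = 2*W/(-1034 + k) (S(W, k) = (2*W)/(-1034 + k) = 2*W/(-1034 + k))
sqrt(S(-2071, w(22, -16)) + 1794707) = sqrt(2*(-2071)/(-1034 + (-4 + 22)) + 1794707) = sqrt(2*(-2071)/(-1034 + 18) + 1794707) = sqrt(2*(-2071)/(-1016) + 1794707) = sqrt(2*(-2071)*(-1/1016) + 1794707) = sqrt(2071/508 + 1794707) = sqrt(911713227/508) = sqrt(115787579829)/254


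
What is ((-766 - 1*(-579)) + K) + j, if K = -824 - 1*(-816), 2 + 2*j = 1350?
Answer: 479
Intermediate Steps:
j = 674 (j = -1 + (½)*1350 = -1 + 675 = 674)
K = -8 (K = -824 + 816 = -8)
((-766 - 1*(-579)) + K) + j = ((-766 - 1*(-579)) - 8) + 674 = ((-766 + 579) - 8) + 674 = (-187 - 8) + 674 = -195 + 674 = 479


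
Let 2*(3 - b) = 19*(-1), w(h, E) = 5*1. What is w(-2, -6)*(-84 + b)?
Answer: -715/2 ≈ -357.50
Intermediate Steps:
w(h, E) = 5
b = 25/2 (b = 3 - 19*(-1)/2 = 3 - ½*(-19) = 3 + 19/2 = 25/2 ≈ 12.500)
w(-2, -6)*(-84 + b) = 5*(-84 + 25/2) = 5*(-143/2) = -715/2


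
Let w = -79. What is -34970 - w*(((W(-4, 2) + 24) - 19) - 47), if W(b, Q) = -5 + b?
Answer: -38999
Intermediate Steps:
-34970 - w*(((W(-4, 2) + 24) - 19) - 47) = -34970 - (-79)*((((-5 - 4) + 24) - 19) - 47) = -34970 - (-79)*(((-9 + 24) - 19) - 47) = -34970 - (-79)*((15 - 19) - 47) = -34970 - (-79)*(-4 - 47) = -34970 - (-79)*(-51) = -34970 - 1*4029 = -34970 - 4029 = -38999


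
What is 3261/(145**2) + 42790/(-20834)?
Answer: -37805458/19910675 ≈ -1.8988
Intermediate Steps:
3261/(145**2) + 42790/(-20834) = 3261/21025 + 42790*(-1/20834) = 3261*(1/21025) - 1945/947 = 3261/21025 - 1945/947 = -37805458/19910675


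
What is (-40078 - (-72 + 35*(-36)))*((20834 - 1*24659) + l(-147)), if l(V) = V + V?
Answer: 159594774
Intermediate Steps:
l(V) = 2*V
(-40078 - (-72 + 35*(-36)))*((20834 - 1*24659) + l(-147)) = (-40078 - (-72 + 35*(-36)))*((20834 - 1*24659) + 2*(-147)) = (-40078 - (-72 - 1260))*((20834 - 24659) - 294) = (-40078 - 1*(-1332))*(-3825 - 294) = (-40078 + 1332)*(-4119) = -38746*(-4119) = 159594774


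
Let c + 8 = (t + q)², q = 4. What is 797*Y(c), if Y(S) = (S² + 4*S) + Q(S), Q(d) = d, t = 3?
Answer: 1503142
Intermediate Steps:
c = 41 (c = -8 + (3 + 4)² = -8 + 7² = -8 + 49 = 41)
Y(S) = S² + 5*S (Y(S) = (S² + 4*S) + S = S² + 5*S)
797*Y(c) = 797*(41*(5 + 41)) = 797*(41*46) = 797*1886 = 1503142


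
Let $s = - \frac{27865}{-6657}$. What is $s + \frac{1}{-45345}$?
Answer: $\frac{421177256}{100620555} \approx 4.1858$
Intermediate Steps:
$s = \frac{27865}{6657}$ ($s = \left(-27865\right) \left(- \frac{1}{6657}\right) = \frac{27865}{6657} \approx 4.1858$)
$s + \frac{1}{-45345} = \frac{27865}{6657} + \frac{1}{-45345} = \frac{27865}{6657} - \frac{1}{45345} = \frac{421177256}{100620555}$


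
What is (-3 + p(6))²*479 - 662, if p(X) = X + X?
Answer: 38137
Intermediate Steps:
p(X) = 2*X
(-3 + p(6))²*479 - 662 = (-3 + 2*6)²*479 - 662 = (-3 + 12)²*479 - 662 = 9²*479 - 662 = 81*479 - 662 = 38799 - 662 = 38137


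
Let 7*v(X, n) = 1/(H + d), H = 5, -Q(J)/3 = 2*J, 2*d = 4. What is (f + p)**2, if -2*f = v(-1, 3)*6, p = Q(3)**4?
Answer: 26458894480041/2401 ≈ 1.1020e+10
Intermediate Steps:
d = 2 (d = (1/2)*4 = 2)
Q(J) = -6*J
v(X, n) = 1/49 (v(X, n) = 1/(7*(5 + 2)) = (1/7)/7 = (1/7)*(1/7) = 1/49)
p = 104976 (p = (-6*3)**4 = (-18)**4 = 104976)
f = -3/49 (f = -6/98 = -1/2*6/49 = -3/49 ≈ -0.061224)
(f + p)**2 = (-3/49 + 104976)**2 = (5143821/49)**2 = 26458894480041/2401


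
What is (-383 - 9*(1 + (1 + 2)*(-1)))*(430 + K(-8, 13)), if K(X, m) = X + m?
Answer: -158775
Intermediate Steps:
(-383 - 9*(1 + (1 + 2)*(-1)))*(430 + K(-8, 13)) = (-383 - 9*(1 + (1 + 2)*(-1)))*(430 + (-8 + 13)) = (-383 - 9*(1 + 3*(-1)))*(430 + 5) = (-383 - 9*(1 - 3))*435 = (-383 - 9*(-2))*435 = (-383 + 18)*435 = -365*435 = -158775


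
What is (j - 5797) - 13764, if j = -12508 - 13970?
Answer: -46039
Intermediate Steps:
j = -26478
(j - 5797) - 13764 = (-26478 - 5797) - 13764 = -32275 - 13764 = -46039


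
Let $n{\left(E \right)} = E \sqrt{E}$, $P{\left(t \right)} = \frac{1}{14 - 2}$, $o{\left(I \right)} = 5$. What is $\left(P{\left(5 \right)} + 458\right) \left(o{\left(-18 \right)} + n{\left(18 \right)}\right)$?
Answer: $\frac{27485}{12} + \frac{49473 \sqrt{2}}{2} \approx 37273.0$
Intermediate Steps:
$P{\left(t \right)} = \frac{1}{12}$
$n{\left(E \right)} = E^{\frac{3}{2}}$
$\left(P{\left(5 \right)} + 458\right) \left(o{\left(-18 \right)} + n{\left(18 \right)}\right) = \left(\frac{1}{12} + 458\right) \left(5 + 18^{\frac{3}{2}}\right) = \frac{5497 \left(5 + 54 \sqrt{2}\right)}{12} = \frac{27485}{12} + \frac{49473 \sqrt{2}}{2}$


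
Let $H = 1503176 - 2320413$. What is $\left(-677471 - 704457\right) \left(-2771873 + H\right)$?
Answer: $4959891604080$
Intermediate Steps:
$H = -817237$ ($H = 1503176 - 2320413 = -817237$)
$\left(-677471 - 704457\right) \left(-2771873 + H\right) = \left(-677471 - 704457\right) \left(-2771873 - 817237\right) = \left(-1381928\right) \left(-3589110\right) = 4959891604080$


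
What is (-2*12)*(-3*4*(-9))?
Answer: -2592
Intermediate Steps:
(-2*12)*(-3*4*(-9)) = -(-288)*(-9) = -24*108 = -2592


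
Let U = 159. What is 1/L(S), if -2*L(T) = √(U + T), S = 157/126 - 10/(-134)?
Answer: -6*√1269514526/1353427 ≈ -0.15796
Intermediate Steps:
S = 11149/8442 (S = 157*(1/126) - 10*(-1/134) = 157/126 + 5/67 = 11149/8442 ≈ 1.3207)
L(T) = -√(159 + T)/2
1/L(S) = 1/(-√(159 + 11149/8442)/2) = 1/(-√1269514526/5628) = -6*√1269514526/1353427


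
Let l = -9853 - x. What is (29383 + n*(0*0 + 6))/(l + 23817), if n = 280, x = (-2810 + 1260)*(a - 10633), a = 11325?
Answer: 31063/1086564 ≈ 0.028588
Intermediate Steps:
x = -1072600 (x = (-2810 + 1260)*(11325 - 10633) = -1550*692 = -1072600)
l = 1062747 (l = -9853 - 1*(-1072600) = -9853 + 1072600 = 1062747)
(29383 + n*(0*0 + 6))/(l + 23817) = (29383 + 280*(0*0 + 6))/(1062747 + 23817) = (29383 + 280*(0 + 6))/1086564 = (29383 + 280*6)*(1/1086564) = (29383 + 1680)*(1/1086564) = 31063*(1/1086564) = 31063/1086564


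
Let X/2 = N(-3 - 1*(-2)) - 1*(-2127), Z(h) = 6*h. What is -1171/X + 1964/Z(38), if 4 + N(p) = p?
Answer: 2017057/241908 ≈ 8.3381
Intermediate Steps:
N(p) = -4 + p
X = 4244 (X = 2*((-4 + (-3 - 1*(-2))) - 1*(-2127)) = 2*((-4 + (-3 + 2)) + 2127) = 2*((-4 - 1) + 2127) = 2*(-5 + 2127) = 2*2122 = 4244)
-1171/X + 1964/Z(38) = -1171/4244 + 1964/((6*38)) = -1171*1/4244 + 1964/228 = -1171/4244 + 1964*(1/228) = -1171/4244 + 491/57 = 2017057/241908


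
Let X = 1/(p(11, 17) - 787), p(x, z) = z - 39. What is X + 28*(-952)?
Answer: -21564705/809 ≈ -26656.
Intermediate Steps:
p(x, z) = -39 + z
X = -1/809 (X = 1/((-39 + 17) - 787) = 1/(-22 - 787) = 1/(-809) = -1/809 ≈ -0.0012361)
X + 28*(-952) = -1/809 + 28*(-952) = -1/809 - 26656 = -21564705/809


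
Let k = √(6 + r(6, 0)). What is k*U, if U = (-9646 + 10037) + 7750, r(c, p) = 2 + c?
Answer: 8141*√14 ≈ 30461.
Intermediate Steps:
U = 8141 (U = 391 + 7750 = 8141)
k = √14 (k = √(6 + (2 + 6)) = √(6 + 8) = √14 ≈ 3.7417)
k*U = √14*8141 = 8141*√14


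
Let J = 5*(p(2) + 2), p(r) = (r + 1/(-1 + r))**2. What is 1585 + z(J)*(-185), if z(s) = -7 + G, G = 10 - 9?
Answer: 2695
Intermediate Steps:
G = 1
J = 55 (J = 5*((1 + 2**2 - 1*2)**2/(-1 + 2)**2 + 2) = 5*((1 + 4 - 2)**2/1**2 + 2) = 5*(1*3**2 + 2) = 5*(1*9 + 2) = 5*(9 + 2) = 5*11 = 55)
z(s) = -6 (z(s) = -7 + 1 = -6)
1585 + z(J)*(-185) = 1585 - 6*(-185) = 1585 + 1110 = 2695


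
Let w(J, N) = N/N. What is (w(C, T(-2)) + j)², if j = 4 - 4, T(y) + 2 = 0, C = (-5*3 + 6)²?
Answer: 1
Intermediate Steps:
C = 81 (C = (-15 + 6)² = (-9)² = 81)
T(y) = -2 (T(y) = -2 + 0 = -2)
w(J, N) = 1
j = 0
(w(C, T(-2)) + j)² = (1 + 0)² = 1² = 1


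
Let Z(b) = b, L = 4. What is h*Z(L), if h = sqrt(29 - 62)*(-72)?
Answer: -288*I*sqrt(33) ≈ -1654.4*I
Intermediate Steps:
h = -72*I*sqrt(33) (h = sqrt(-33)*(-72) = (I*sqrt(33))*(-72) = -72*I*sqrt(33) ≈ -413.61*I)
h*Z(L) = -72*I*sqrt(33)*4 = -288*I*sqrt(33)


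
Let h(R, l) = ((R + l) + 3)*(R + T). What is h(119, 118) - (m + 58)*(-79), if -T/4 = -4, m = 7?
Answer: 37535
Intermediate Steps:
T = 16 (T = -4*(-4) = 16)
h(R, l) = (16 + R)*(3 + R + l) (h(R, l) = ((R + l) + 3)*(R + 16) = (3 + R + l)*(16 + R) = (16 + R)*(3 + R + l))
h(119, 118) - (m + 58)*(-79) = (48 + 119² + 16*118 + 19*119 + 119*118) - (7 + 58)*(-79) = (48 + 14161 + 1888 + 2261 + 14042) - 65*(-79) = 32400 - 1*(-5135) = 32400 + 5135 = 37535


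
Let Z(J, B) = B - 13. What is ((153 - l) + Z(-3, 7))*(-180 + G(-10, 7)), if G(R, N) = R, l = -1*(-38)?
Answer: -20710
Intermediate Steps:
l = 38
Z(J, B) = -13 + B
((153 - l) + Z(-3, 7))*(-180 + G(-10, 7)) = ((153 - 1*38) + (-13 + 7))*(-180 - 10) = ((153 - 38) - 6)*(-190) = (115 - 6)*(-190) = 109*(-190) = -20710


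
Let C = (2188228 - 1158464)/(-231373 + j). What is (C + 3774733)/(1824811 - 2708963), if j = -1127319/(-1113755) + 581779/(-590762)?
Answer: -574646242108012128201061/134598983108872636165944 ≈ -4.2693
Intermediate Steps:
j = 18017956933/657964131310 (j = -1127319*(-1/1113755) + 581779*(-1/590762) = 1127319/1113755 - 581779/590762 = 18017956933/657964131310 ≈ 0.027384)
C = -677547775714310840/152235116935631697 (C = (2188228 - 1158464)/(-231373 + 18017956933/657964131310) = 1029764/(-152235116935631697/657964131310) = 1029764*(-657964131310/152235116935631697) = -677547775714310840/152235116935631697 ≈ -4.4507)
(C + 3774733)/(1824811 - 2708963) = (-677547775714310840/152235116935631697 + 3774733)/(1824811 - 2708963) = (574646242108012128201061/152235116935631697)/(-884152) = (574646242108012128201061/152235116935631697)*(-1/884152) = -574646242108012128201061/134598983108872636165944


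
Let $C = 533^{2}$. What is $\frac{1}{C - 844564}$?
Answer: $- \frac{1}{560475} \approx -1.7842 \cdot 10^{-6}$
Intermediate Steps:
$C = 284089$
$\frac{1}{C - 844564} = \frac{1}{284089 - 844564} = \frac{1}{-560475} = - \frac{1}{560475}$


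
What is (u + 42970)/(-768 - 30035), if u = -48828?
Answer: 5858/30803 ≈ 0.19018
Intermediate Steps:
(u + 42970)/(-768 - 30035) = (-48828 + 42970)/(-768 - 30035) = -5858/(-30803) = -5858*(-1/30803) = 5858/30803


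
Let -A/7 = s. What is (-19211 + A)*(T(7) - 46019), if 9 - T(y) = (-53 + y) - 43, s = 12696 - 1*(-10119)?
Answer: 8216001636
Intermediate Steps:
s = 22815 (s = 12696 + 10119 = 22815)
T(y) = 105 - y (T(y) = 9 - ((-53 + y) - 43) = 9 - (-96 + y) = 9 + (96 - y) = 105 - y)
A = -159705 (A = -7*22815 = -159705)
(-19211 + A)*(T(7) - 46019) = (-19211 - 159705)*((105 - 1*7) - 46019) = -178916*((105 - 7) - 46019) = -178916*(98 - 46019) = -178916*(-45921) = 8216001636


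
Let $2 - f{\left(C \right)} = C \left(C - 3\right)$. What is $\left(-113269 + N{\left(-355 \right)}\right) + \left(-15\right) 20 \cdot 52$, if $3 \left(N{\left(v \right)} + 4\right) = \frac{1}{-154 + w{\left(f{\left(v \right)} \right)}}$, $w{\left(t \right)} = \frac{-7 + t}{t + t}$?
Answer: $- \frac{15084330637747}{117048027} \approx -1.2887 \cdot 10^{5}$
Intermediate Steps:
$f{\left(C \right)} = 2 - C \left(-3 + C\right)$ ($f{\left(C \right)} = 2 - C \left(C - 3\right) = 2 - C \left(-3 + C\right)$)
$w{\left(t \right)} = \frac{-7 + t}{2 t}$
$N{\left(v \right)} = -4 + \frac{1}{3 \left(-154 + \frac{-5 - v^{2} + 3 v}{2 \left(2 - v^{2} + 3 v\right)}\right)}$ ($N{\left(v \right)} = -4 + \frac{1}{3 \left(-154 + \frac{-7 + \left(2 - v^{2} + 3 v\right)}{2 \left(2 - v^{2} + 3 v\right)}\right)} = -4 + \frac{1}{3 \left(-154 + \frac{-5 - v^{2} + 3 v}{2 \left(2 - v^{2} + 3 v\right)}\right)}$)
$\left(-113269 + N{\left(-355 \right)}\right) + \left(-15\right) 20 \cdot 52 = \left(-113269 + \frac{2 \left(-3728 - -1962795 + 1843 \left(-355\right)^{2}\right)}{3 \left(621 - 307 \left(-355\right)^{2} + 921 \left(-355\right)\right)}\right) + \left(-15\right) 20 \cdot 52 = \left(-113269 + \frac{2 \left(-3728 + 1962795 + 1843 \cdot 126025\right)}{3 \left(621 - 38689675 - 326955\right)}\right) - 15600 = \left(-113269 + \frac{2 \left(-3728 + 1962795 + 232264075\right)}{3 \left(621 - 38689675 - 326955\right)}\right) - 15600 = \left(-113269 + \frac{2}{3} \frac{1}{-39016009} \cdot 234223142\right) - 15600 = \left(-113269 + \frac{2}{3} \left(- \frac{1}{39016009}\right) 234223142\right) - 15600 = \left(-113269 - \frac{468446284}{117048027}\right) - 15600 = - \frac{13258381416547}{117048027} - 15600 = - \frac{15084330637747}{117048027}$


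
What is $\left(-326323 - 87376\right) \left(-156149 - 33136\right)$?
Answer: $78307015215$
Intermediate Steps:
$\left(-326323 - 87376\right) \left(-156149 - 33136\right) = \left(-413699\right) \left(-189285\right) = 78307015215$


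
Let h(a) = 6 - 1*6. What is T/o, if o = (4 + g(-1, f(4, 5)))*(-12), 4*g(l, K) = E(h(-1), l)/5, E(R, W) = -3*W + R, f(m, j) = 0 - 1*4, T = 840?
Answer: -1400/83 ≈ -16.867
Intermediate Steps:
f(m, j) = -4 (f(m, j) = 0 - 4 = -4)
h(a) = 0 (h(a) = 6 - 6 = 0)
E(R, W) = R - 3*W
g(l, K) = -3*l/20 (g(l, K) = ((0 - 3*l)/5)/4 = (-3*l*(⅕))/4 = (-3*l/5)/4 = -3*l/20)
o = -249/5 (o = (4 - 3/20*(-1))*(-12) = (4 + 3/20)*(-12) = (83/20)*(-12) = -249/5 ≈ -49.800)
T/o = 840/(-249/5) = 840*(-5/249) = -1400/83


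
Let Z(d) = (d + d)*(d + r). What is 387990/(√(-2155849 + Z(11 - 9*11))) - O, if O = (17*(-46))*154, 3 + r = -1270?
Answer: 120428 - 129330*I*√1916313/638771 ≈ 1.2043e+5 - 280.28*I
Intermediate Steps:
r = -1273 (r = -3 - 1270 = -1273)
Z(d) = 2*d*(-1273 + d) (Z(d) = (d + d)*(d - 1273) = (2*d)*(-1273 + d) = 2*d*(-1273 + d))
O = -120428 (O = -782*154 = -120428)
387990/(√(-2155849 + Z(11 - 9*11))) - O = 387990/(√(-2155849 + 2*(11 - 9*11)*(-1273 + (11 - 9*11)))) - 1*(-120428) = 387990/(√(-2155849 + 2*(11 - 99)*(-1273 + (11 - 99)))) + 120428 = 387990/(√(-2155849 + 2*(-88)*(-1273 - 88))) + 120428 = 387990/(√(-2155849 + 2*(-88)*(-1361))) + 120428 = 387990/(√(-2155849 + 239536)) + 120428 = 387990/(√(-1916313)) + 120428 = 387990/((I*√1916313)) + 120428 = 387990*(-I*√1916313/1916313) + 120428 = -129330*I*√1916313/638771 + 120428 = 120428 - 129330*I*√1916313/638771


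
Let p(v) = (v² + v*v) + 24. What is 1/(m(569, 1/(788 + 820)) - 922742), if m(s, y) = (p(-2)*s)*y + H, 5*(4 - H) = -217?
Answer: -1005/927296693 ≈ -1.0838e-6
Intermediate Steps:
H = 237/5 (H = 4 - ⅕*(-217) = 4 + 217/5 = 237/5 ≈ 47.400)
p(v) = 24 + 2*v² (p(v) = (v² + v²) + 24 = 2*v² + 24 = 24 + 2*v²)
m(s, y) = 237/5 + 32*s*y (m(s, y) = ((24 + 2*(-2)²)*s)*y + 237/5 = ((24 + 2*4)*s)*y + 237/5 = ((24 + 8)*s)*y + 237/5 = (32*s)*y + 237/5 = 32*s*y + 237/5 = 237/5 + 32*s*y)
1/(m(569, 1/(788 + 820)) - 922742) = 1/((237/5 + 32*569/(788 + 820)) - 922742) = 1/((237/5 + 32*569/1608) - 922742) = 1/((237/5 + 32*569*(1/1608)) - 922742) = 1/((237/5 + 2276/201) - 922742) = 1/(59017/1005 - 922742) = 1/(-927296693/1005) = -1005/927296693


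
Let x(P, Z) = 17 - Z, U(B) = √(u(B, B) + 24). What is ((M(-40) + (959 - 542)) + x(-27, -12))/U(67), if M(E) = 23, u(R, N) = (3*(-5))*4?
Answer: -469*I/6 ≈ -78.167*I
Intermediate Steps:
u(R, N) = -60 (u(R, N) = -15*4 = -60)
U(B) = 6*I (U(B) = √(-60 + 24) = √(-36) = 6*I)
((M(-40) + (959 - 542)) + x(-27, -12))/U(67) = ((23 + (959 - 542)) + (17 - 1*(-12)))/((6*I)) = ((23 + 417) + (17 + 12))*(-I/6) = (440 + 29)*(-I/6) = 469*(-I/6) = -469*I/6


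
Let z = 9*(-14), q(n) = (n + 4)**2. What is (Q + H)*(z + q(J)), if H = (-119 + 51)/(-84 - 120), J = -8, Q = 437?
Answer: -144320/3 ≈ -48107.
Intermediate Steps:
q(n) = (4 + n)**2
H = 1/3 (H = -68/(-204) = -68*(-1/204) = 1/3 ≈ 0.33333)
z = -126
(Q + H)*(z + q(J)) = (437 + 1/3)*(-126 + (4 - 8)**2) = 1312*(-126 + (-4)**2)/3 = 1312*(-126 + 16)/3 = (1312/3)*(-110) = -144320/3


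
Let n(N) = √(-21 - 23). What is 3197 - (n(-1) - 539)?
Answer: 3736 - 2*I*√11 ≈ 3736.0 - 6.6332*I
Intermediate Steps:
n(N) = 2*I*√11 (n(N) = √(-44) = 2*I*√11)
3197 - (n(-1) - 539) = 3197 - (2*I*√11 - 539) = 3197 - (-539 + 2*I*√11) = 3197 + (539 - 2*I*√11) = 3736 - 2*I*√11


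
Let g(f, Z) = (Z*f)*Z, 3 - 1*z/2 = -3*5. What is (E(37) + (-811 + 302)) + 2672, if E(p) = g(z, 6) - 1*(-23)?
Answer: 3482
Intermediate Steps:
z = 36 (z = 6 - (-6)*5 = 6 - 2*(-15) = 6 + 30 = 36)
g(f, Z) = f*Z²
E(p) = 1319 (E(p) = 36*6² - 1*(-23) = 36*36 + 23 = 1296 + 23 = 1319)
(E(37) + (-811 + 302)) + 2672 = (1319 + (-811 + 302)) + 2672 = (1319 - 509) + 2672 = 810 + 2672 = 3482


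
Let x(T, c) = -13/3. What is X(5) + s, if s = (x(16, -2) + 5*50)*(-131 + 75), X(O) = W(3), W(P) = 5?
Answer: -41257/3 ≈ -13752.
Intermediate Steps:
x(T, c) = -13/3 (x(T, c) = -13*1/3 = -13/3)
X(O) = 5
s = -41272/3 (s = (-13/3 + 5*50)*(-131 + 75) = (-13/3 + 250)*(-56) = (737/3)*(-56) = -41272/3 ≈ -13757.)
X(5) + s = 5 - 41272/3 = -41257/3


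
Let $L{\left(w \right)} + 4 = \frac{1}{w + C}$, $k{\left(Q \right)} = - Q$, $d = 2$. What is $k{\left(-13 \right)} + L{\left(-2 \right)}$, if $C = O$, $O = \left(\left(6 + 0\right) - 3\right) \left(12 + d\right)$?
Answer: $\frac{361}{40} \approx 9.025$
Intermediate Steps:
$O = 42$ ($O = \left(\left(6 + 0\right) - 3\right) \left(12 + 2\right) = \left(6 - 3\right) 14 = 3 \cdot 14 = 42$)
$C = 42$
$L{\left(w \right)} = -4 + \frac{1}{42 + w}$ ($L{\left(w \right)} = -4 + \frac{1}{w + 42} = -4 + \frac{1}{42 + w}$)
$k{\left(-13 \right)} + L{\left(-2 \right)} = \left(-1\right) \left(-13\right) + \frac{-167 - -8}{42 - 2} = 13 + \frac{-167 + 8}{40} = 13 + \frac{1}{40} \left(-159\right) = 13 - \frac{159}{40} = \frac{361}{40}$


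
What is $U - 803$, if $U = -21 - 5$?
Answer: $-829$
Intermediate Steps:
$U = -26$
$U - 803 = -26 - 803 = -829$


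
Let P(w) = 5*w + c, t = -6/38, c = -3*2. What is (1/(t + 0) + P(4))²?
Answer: 529/9 ≈ 58.778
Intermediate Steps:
c = -6
t = -3/19 (t = -6*1/38 = -3/19 ≈ -0.15789)
P(w) = -6 + 5*w (P(w) = 5*w - 6 = -6 + 5*w)
(1/(t + 0) + P(4))² = (1/(-3/19 + 0) + (-6 + 5*4))² = (1/(-3/19) + (-6 + 20))² = (-19/3 + 14)² = (23/3)² = 529/9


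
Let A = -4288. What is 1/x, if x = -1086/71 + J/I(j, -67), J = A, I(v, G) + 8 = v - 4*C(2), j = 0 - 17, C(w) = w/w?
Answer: 2059/272954 ≈ 0.0075434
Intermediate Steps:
C(w) = 1
j = -17
I(v, G) = -12 + v (I(v, G) = -8 + (v - 4*1) = -8 + (v - 4) = -8 + (-4 + v) = -12 + v)
J = -4288
x = 272954/2059 (x = -1086/71 - 4288/(-12 - 17) = -1086*1/71 - 4288/(-29) = -1086/71 - 4288*(-1/29) = -1086/71 + 4288/29 = 272954/2059 ≈ 132.57)
1/x = 1/(272954/2059) = 2059/272954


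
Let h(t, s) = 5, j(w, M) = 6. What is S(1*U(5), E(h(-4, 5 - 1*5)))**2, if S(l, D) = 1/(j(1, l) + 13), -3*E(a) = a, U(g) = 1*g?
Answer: 1/361 ≈ 0.0027701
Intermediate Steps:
U(g) = g
E(a) = -a/3
S(l, D) = 1/19 (S(l, D) = 1/(6 + 13) = 1/19)
S(1*U(5), E(h(-4, 5 - 1*5)))**2 = (1/19)**2 = 1/361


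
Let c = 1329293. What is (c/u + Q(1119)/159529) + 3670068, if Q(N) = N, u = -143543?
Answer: 84041670726776416/22899271247 ≈ 3.6701e+6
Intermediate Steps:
(c/u + Q(1119)/159529) + 3670068 = (1329293/(-143543) + 1119/159529) + 3670068 = (1329293*(-1/143543) + 1119*(1/159529)) + 3670068 = (-1329293/143543 + 1119/159529) + 3670068 = -211900158380/22899271247 + 3670068 = 84041670726776416/22899271247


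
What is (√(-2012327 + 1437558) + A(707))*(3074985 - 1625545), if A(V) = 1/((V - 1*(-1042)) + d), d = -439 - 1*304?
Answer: 724720/503 + 18842720*I*√3401 ≈ 1440.8 + 1.0989e+9*I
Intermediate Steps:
d = -743 (d = -439 - 304 = -743)
A(V) = 1/(299 + V) (A(V) = 1/((V - 1*(-1042)) - 743) = 1/((V + 1042) - 743) = 1/((1042 + V) - 743) = 1/(299 + V))
(√(-2012327 + 1437558) + A(707))*(3074985 - 1625545) = (√(-2012327 + 1437558) + 1/(299 + 707))*(3074985 - 1625545) = (√(-574769) + 1/1006)*1449440 = (13*I*√3401 + 1/1006)*1449440 = (1/1006 + 13*I*√3401)*1449440 = 724720/503 + 18842720*I*√3401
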